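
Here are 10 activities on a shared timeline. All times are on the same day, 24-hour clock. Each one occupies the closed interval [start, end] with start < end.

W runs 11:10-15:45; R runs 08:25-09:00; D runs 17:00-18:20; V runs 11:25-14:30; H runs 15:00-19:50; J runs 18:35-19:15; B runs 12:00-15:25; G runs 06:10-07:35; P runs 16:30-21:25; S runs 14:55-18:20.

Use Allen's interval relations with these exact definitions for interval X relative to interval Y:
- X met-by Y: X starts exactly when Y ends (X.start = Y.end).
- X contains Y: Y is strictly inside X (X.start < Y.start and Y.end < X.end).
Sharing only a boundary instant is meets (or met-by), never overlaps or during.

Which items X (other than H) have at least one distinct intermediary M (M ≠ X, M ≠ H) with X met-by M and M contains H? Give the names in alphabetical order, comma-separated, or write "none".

Target H = [15:00, 19:50].
Intermediaries M with M contains H: none.
Union: none.

none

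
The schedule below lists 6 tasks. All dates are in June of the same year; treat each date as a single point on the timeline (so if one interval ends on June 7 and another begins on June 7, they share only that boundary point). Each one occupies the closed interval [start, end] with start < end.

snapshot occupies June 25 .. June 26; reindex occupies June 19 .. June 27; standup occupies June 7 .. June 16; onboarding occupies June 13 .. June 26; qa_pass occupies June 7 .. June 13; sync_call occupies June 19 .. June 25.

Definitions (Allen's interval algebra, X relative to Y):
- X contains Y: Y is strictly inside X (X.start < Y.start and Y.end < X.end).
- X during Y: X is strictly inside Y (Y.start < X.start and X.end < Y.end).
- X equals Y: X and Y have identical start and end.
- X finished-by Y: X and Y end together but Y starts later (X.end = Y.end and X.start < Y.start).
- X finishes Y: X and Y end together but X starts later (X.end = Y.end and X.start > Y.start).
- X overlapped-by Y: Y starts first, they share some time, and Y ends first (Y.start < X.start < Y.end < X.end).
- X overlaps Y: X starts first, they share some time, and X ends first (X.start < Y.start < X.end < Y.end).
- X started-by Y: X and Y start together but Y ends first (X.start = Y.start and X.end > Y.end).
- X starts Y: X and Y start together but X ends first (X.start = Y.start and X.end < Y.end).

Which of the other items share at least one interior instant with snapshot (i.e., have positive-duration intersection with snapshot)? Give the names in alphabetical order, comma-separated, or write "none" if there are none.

onboarding, reindex

Target snapshot = [June 25, June 26].
onboarding [June 13, June 26] → finished-by → yes.
qa_pass [June 7, June 13] → before → no.
reindex [June 19, June 27] → contains → yes.
standup [June 7, June 16] → before → no.
sync_call [June 19, June 25] → meets → no.
Result: onboarding, reindex.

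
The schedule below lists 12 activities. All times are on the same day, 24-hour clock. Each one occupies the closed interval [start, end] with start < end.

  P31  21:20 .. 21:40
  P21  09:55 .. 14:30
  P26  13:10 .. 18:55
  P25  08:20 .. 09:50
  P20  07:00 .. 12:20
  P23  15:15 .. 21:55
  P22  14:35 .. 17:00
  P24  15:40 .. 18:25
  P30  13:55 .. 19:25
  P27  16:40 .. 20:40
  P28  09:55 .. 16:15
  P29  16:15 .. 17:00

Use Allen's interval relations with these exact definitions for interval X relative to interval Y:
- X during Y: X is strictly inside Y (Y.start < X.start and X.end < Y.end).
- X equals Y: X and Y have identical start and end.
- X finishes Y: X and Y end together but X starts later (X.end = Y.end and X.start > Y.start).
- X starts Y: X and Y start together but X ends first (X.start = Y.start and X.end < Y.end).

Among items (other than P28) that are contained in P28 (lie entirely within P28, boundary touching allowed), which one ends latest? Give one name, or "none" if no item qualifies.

P21

Target P28 = [09:55, 16:15].
P20 [07:00, 12:20] → overlaps → excluded.
P21 [09:55, 14:30] → starts → candidate.
P22 [14:35, 17:00] → overlapped-by → excluded.
P23 [15:15, 21:55] → overlapped-by → excluded.
P24 [15:40, 18:25] → overlapped-by → excluded.
P25 [08:20, 09:50] → before → excluded.
P26 [13:10, 18:55] → overlapped-by → excluded.
P27 [16:40, 20:40] → after → excluded.
P29 [16:15, 17:00] → met-by → excluded.
P30 [13:55, 19:25] → overlapped-by → excluded.
P31 [21:20, 21:40] → after → excluded.
Among candidates, latest end is 14:30 → P21.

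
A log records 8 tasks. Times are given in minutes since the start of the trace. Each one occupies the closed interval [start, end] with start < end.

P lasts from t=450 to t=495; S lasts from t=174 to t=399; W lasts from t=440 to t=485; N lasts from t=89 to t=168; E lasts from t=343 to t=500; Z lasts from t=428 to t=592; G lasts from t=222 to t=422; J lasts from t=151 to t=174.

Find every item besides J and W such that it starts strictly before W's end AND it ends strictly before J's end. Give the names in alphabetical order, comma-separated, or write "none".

N

Conditions: its start is strictly before W's end (X.start < t=485) AND its end is strictly before J's end (X.end < t=174).
E: start t=343 < t=485? ✓; end t=500 < t=174? ✗ → no.
G: start t=222 < t=485? ✓; end t=422 < t=174? ✗ → no.
N: start t=89 < t=485? ✓; end t=168 < t=174? ✓ → yes.
P: start t=450 < t=485? ✓; end t=495 < t=174? ✗ → no.
S: start t=174 < t=485? ✓; end t=399 < t=174? ✗ → no.
Z: start t=428 < t=485? ✓; end t=592 < t=174? ✗ → no.
Result: N.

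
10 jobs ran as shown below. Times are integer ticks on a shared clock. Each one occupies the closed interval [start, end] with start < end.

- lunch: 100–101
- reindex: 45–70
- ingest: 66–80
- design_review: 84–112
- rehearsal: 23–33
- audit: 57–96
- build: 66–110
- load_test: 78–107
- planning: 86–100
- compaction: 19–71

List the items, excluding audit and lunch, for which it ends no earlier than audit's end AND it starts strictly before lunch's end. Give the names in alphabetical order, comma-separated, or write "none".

build, design_review, load_test, planning

Conditions: its end is no earlier than audit's end (X.end >= 96) AND its start is strictly before lunch's end (X.start < 101).
build: end 110 >= 96? ✓; start 66 < 101? ✓ → yes.
compaction: end 71 >= 96? ✗; start 19 < 101? ✓ → no.
design_review: end 112 >= 96? ✓; start 84 < 101? ✓ → yes.
ingest: end 80 >= 96? ✗; start 66 < 101? ✓ → no.
load_test: end 107 >= 96? ✓; start 78 < 101? ✓ → yes.
planning: end 100 >= 96? ✓; start 86 < 101? ✓ → yes.
rehearsal: end 33 >= 96? ✗; start 23 < 101? ✓ → no.
reindex: end 70 >= 96? ✗; start 45 < 101? ✓ → no.
Result: build, design_review, load_test, planning.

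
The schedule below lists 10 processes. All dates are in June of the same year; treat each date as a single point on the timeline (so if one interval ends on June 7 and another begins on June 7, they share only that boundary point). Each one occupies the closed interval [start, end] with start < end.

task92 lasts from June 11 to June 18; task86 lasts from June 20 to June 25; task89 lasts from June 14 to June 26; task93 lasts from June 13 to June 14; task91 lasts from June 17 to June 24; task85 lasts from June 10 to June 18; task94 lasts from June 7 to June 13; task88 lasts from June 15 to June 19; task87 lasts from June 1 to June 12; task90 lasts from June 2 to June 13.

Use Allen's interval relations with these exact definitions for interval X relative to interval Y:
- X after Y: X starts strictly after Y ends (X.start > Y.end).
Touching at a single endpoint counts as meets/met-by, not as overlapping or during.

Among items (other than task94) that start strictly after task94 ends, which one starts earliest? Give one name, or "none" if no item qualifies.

task89

Target task94 = [June 7, June 13].
task85 [June 10, June 18] → overlapped-by → excluded.
task86 [June 20, June 25] → after → candidate.
task87 [June 1, June 12] → overlaps → excluded.
task88 [June 15, June 19] → after → candidate.
task89 [June 14, June 26] → after → candidate.
task90 [June 2, June 13] → finished-by → excluded.
task91 [June 17, June 24] → after → candidate.
task92 [June 11, June 18] → overlapped-by → excluded.
task93 [June 13, June 14] → met-by → excluded.
Among candidates, earliest start is June 14 → task89.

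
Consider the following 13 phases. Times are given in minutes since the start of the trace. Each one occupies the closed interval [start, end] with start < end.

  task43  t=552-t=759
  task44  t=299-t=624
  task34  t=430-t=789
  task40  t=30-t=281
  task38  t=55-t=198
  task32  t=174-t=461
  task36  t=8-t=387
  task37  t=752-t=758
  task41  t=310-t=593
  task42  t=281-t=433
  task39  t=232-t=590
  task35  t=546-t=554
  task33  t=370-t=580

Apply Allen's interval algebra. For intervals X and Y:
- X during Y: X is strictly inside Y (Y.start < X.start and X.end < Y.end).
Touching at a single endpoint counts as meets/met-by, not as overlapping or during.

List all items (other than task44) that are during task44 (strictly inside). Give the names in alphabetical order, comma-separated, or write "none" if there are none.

Target task44 = [t=299, t=624].
task32 [t=174, t=461] → overlaps → no.
task33 [t=370, t=580] → during → yes.
task34 [t=430, t=789] → overlapped-by → no.
task35 [t=546, t=554] → during → yes.
task36 [t=8, t=387] → overlaps → no.
task37 [t=752, t=758] → after → no.
task38 [t=55, t=198] → before → no.
task39 [t=232, t=590] → overlaps → no.
task40 [t=30, t=281] → before → no.
task41 [t=310, t=593] → during → yes.
task42 [t=281, t=433] → overlaps → no.
task43 [t=552, t=759] → overlapped-by → no.
Result: task33, task35, task41.

task33, task35, task41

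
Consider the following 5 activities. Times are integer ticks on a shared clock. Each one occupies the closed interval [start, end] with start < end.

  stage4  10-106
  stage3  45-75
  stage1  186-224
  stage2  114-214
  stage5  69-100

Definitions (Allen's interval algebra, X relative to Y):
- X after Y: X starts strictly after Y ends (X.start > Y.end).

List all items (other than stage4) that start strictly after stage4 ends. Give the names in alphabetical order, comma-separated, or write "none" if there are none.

stage1, stage2

Target stage4 = [10, 106].
stage1 [186, 224] → after → yes.
stage2 [114, 214] → after → yes.
stage3 [45, 75] → during → no.
stage5 [69, 100] → during → no.
Result: stage1, stage2.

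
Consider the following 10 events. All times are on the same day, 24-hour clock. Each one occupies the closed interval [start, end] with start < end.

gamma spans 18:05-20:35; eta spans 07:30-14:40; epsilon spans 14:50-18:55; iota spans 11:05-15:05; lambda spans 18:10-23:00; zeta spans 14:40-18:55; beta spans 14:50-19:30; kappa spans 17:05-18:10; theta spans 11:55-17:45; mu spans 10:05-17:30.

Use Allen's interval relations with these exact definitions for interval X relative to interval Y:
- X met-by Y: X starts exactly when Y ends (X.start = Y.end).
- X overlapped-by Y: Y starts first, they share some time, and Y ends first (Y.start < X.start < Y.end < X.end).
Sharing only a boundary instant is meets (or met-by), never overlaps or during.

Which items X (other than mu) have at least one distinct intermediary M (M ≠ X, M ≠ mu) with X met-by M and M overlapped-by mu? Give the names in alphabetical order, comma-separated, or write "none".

Target mu = [10:05, 17:30].
Intermediaries M with M overlapped-by mu: beta, epsilon, kappa, theta, zeta.
Via beta — items with X met-by beta: none.
Via epsilon — items with X met-by epsilon: none.
Via kappa — items with X met-by kappa: lambda.
Via theta — items with X met-by theta: none.
Via zeta — items with X met-by zeta: none.
Union: lambda.

lambda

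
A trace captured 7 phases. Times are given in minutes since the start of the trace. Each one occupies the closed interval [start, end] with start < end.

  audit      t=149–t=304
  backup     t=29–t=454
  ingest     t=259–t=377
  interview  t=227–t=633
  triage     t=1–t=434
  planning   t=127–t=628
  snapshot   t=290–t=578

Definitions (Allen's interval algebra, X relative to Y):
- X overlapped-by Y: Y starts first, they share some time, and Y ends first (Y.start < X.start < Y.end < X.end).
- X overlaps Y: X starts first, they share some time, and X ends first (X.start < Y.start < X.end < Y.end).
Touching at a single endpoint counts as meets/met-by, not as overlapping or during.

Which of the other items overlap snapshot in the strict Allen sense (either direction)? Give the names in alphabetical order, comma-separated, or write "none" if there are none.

audit, backup, ingest, triage

Target snapshot = [t=290, t=578].
audit [t=149, t=304] → overlaps → yes.
backup [t=29, t=454] → overlaps → yes.
ingest [t=259, t=377] → overlaps → yes.
interview [t=227, t=633] → contains → no.
planning [t=127, t=628] → contains → no.
triage [t=1, t=434] → overlaps → yes.
Result: audit, backup, ingest, triage.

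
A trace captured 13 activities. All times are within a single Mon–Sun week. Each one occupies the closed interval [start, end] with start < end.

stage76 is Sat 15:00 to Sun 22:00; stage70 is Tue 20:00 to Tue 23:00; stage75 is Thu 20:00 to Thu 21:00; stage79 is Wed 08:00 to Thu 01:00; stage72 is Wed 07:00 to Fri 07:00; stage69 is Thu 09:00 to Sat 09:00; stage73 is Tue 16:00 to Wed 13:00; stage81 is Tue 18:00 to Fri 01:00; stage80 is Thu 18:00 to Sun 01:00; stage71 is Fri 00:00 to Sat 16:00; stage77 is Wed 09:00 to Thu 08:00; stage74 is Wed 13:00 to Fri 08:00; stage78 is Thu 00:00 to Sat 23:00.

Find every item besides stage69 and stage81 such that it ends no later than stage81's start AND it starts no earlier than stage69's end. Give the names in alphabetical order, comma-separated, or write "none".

none

Conditions: its end is no later than stage81's start (X.end <= Tue 18:00) AND its start is no earlier than stage69's end (X.start >= Sat 09:00).
stage70: end Tue 23:00 <= Tue 18:00? ✗; start Tue 20:00 >= Sat 09:00? ✗ → no.
stage71: end Sat 16:00 <= Tue 18:00? ✗; start Fri 00:00 >= Sat 09:00? ✗ → no.
stage72: end Fri 07:00 <= Tue 18:00? ✗; start Wed 07:00 >= Sat 09:00? ✗ → no.
stage73: end Wed 13:00 <= Tue 18:00? ✗; start Tue 16:00 >= Sat 09:00? ✗ → no.
stage74: end Fri 08:00 <= Tue 18:00? ✗; start Wed 13:00 >= Sat 09:00? ✗ → no.
stage75: end Thu 21:00 <= Tue 18:00? ✗; start Thu 20:00 >= Sat 09:00? ✗ → no.
stage76: end Sun 22:00 <= Tue 18:00? ✗; start Sat 15:00 >= Sat 09:00? ✓ → no.
stage77: end Thu 08:00 <= Tue 18:00? ✗; start Wed 09:00 >= Sat 09:00? ✗ → no.
stage78: end Sat 23:00 <= Tue 18:00? ✗; start Thu 00:00 >= Sat 09:00? ✗ → no.
stage79: end Thu 01:00 <= Tue 18:00? ✗; start Wed 08:00 >= Sat 09:00? ✗ → no.
stage80: end Sun 01:00 <= Tue 18:00? ✗; start Thu 18:00 >= Sat 09:00? ✗ → no.
Result: none.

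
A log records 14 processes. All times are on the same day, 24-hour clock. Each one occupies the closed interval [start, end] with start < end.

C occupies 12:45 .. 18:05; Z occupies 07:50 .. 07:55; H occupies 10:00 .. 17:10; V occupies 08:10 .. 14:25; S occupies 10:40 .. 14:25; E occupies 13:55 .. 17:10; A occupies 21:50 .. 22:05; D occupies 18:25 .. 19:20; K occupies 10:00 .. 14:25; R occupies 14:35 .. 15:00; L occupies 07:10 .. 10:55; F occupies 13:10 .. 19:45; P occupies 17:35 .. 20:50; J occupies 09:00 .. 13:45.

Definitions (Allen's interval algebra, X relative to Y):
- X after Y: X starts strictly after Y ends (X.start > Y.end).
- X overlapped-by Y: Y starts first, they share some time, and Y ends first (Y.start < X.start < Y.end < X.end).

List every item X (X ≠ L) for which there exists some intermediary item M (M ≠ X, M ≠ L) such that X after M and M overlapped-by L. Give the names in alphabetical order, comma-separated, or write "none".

A, D, E, P, R

Target L = [07:10, 10:55].
Intermediaries M with M overlapped-by L: H, J, K, S, V.
Via H — items with X after H: A, D, P.
Via J — items with X after J: A, D, E, P, R.
Via K — items with X after K: A, D, P, R.
Via S — items with X after S: A, D, P, R.
Via V — items with X after V: A, D, P, R.
Union: A, D, E, P, R.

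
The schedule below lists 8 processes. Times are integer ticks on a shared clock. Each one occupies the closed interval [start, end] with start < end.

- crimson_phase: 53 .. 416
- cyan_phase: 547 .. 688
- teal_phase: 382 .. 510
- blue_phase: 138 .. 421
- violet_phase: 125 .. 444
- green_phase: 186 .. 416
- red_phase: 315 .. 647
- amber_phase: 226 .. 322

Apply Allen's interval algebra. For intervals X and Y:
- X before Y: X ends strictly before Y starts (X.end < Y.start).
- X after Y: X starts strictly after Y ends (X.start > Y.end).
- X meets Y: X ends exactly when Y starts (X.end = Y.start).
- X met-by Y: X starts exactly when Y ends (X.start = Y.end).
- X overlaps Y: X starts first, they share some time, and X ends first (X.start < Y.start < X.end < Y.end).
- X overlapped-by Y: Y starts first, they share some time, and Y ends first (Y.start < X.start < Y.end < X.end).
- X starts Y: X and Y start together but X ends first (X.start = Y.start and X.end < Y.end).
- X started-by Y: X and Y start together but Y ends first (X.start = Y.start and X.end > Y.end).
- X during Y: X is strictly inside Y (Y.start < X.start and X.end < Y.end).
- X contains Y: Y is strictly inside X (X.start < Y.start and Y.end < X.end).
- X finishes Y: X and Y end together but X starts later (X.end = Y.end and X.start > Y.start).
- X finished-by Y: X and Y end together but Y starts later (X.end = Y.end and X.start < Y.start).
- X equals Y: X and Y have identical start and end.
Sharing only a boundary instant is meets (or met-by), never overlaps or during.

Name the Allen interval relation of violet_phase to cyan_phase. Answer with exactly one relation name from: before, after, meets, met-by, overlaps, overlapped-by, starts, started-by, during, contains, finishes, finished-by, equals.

before

violet_phase = [125, 444]; cyan_phase = [547, 688].
Compare endpoints: violet_phase.start < cyan_phase.start, violet_phase.start < cyan_phase.end, violet_phase.end < cyan_phase.start, violet_phase.end < cyan_phase.end.
That pattern is 'before'.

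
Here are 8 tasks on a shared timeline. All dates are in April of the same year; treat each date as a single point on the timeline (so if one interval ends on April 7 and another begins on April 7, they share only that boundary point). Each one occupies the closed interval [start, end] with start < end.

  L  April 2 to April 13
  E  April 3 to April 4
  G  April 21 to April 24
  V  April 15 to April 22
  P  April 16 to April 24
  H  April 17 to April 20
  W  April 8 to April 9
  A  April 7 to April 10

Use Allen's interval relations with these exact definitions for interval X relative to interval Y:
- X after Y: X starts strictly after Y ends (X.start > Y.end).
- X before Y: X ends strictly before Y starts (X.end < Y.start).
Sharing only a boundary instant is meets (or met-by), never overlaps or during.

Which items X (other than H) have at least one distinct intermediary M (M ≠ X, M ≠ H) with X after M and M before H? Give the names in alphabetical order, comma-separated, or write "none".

Target H = [April 17, April 20].
Intermediaries M with M before H: A, E, L, W.
Via A — items with X after A: G, P, V.
Via E — items with X after E: A, G, P, V, W.
Via L — items with X after L: G, P, V.
Via W — items with X after W: G, P, V.
Union: A, G, P, V, W.

A, G, P, V, W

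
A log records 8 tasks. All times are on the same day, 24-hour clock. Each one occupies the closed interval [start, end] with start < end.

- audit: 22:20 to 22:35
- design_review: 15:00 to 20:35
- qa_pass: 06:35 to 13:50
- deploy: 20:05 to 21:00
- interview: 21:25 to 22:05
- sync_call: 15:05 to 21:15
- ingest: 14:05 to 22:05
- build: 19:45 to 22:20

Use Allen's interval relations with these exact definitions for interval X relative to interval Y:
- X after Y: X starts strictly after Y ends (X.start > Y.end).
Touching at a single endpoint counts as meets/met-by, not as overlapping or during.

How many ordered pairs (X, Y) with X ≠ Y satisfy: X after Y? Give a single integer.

Checking all 56 ordered pairs for relation 'after'; matching pairs in alphabetical order:
(audit, deploy): audit after deploy ✓
(audit, design_review): audit after design_review ✓
(audit, ingest): audit after ingest ✓
(audit, interview): audit after interview ✓
(audit, qa_pass): audit after qa_pass ✓
(audit, sync_call): audit after sync_call ✓
(build, qa_pass): build after qa_pass ✓
(deploy, qa_pass): deploy after qa_pass ✓
(design_review, qa_pass): design_review after qa_pass ✓
(ingest, qa_pass): ingest after qa_pass ✓
(interview, deploy): interview after deploy ✓
(interview, design_review): interview after design_review ✓
(interview, qa_pass): interview after qa_pass ✓
(interview, sync_call): interview after sync_call ✓
(sync_call, qa_pass): sync_call after qa_pass ✓
Count: 15.

15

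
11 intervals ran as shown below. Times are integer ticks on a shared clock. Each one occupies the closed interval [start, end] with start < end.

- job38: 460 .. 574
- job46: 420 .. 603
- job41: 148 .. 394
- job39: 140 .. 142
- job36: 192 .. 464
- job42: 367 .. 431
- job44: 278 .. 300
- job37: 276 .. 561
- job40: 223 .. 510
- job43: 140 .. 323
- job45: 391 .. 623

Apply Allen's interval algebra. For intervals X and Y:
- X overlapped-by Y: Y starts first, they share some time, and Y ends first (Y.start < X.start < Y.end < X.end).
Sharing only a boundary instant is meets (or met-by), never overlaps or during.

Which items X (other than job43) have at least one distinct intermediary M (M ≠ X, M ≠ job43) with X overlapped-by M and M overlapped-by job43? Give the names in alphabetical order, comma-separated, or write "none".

job36, job37, job38, job40, job42, job45, job46

Target job43 = [140, 323].
Intermediaries M with M overlapped-by job43: job36, job37, job40, job41.
Via job36 — items with X overlapped-by job36: job37, job38, job40, job45, job46.
Via job37 — items with X overlapped-by job37: job38, job45, job46.
Via job40 — items with X overlapped-by job40: job37, job38, job45, job46.
Via job41 — items with X overlapped-by job41: job36, job37, job40, job42, job45.
Union: job36, job37, job38, job40, job42, job45, job46.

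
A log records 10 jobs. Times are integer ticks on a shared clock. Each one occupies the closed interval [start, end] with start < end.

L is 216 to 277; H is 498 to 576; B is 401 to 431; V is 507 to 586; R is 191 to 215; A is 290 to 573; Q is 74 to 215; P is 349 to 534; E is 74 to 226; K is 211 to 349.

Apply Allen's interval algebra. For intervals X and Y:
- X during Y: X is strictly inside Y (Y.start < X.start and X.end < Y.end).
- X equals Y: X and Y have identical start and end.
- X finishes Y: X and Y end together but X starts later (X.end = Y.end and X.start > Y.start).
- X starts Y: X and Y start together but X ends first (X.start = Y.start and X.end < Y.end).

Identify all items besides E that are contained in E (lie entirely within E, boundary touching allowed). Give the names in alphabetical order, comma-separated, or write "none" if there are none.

Q, R

Target E = [74, 226].
A [290, 573] → after → no.
B [401, 431] → after → no.
H [498, 576] → after → no.
K [211, 349] → overlapped-by → no.
L [216, 277] → overlapped-by → no.
P [349, 534] → after → no.
Q [74, 215] → starts → yes.
R [191, 215] → during → yes.
V [507, 586] → after → no.
Result: Q, R.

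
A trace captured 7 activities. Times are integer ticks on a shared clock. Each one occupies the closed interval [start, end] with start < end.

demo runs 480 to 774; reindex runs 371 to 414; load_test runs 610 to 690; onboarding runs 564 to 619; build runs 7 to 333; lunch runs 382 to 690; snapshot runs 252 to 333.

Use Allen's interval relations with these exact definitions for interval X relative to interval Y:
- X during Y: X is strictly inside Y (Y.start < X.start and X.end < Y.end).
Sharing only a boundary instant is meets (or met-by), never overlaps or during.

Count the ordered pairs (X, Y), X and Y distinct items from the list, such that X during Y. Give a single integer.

3

Checking all 42 ordered pairs for relation 'during'; matching pairs in alphabetical order:
(load_test, demo): load_test during demo ✓
(onboarding, demo): onboarding during demo ✓
(onboarding, lunch): onboarding during lunch ✓
Count: 3.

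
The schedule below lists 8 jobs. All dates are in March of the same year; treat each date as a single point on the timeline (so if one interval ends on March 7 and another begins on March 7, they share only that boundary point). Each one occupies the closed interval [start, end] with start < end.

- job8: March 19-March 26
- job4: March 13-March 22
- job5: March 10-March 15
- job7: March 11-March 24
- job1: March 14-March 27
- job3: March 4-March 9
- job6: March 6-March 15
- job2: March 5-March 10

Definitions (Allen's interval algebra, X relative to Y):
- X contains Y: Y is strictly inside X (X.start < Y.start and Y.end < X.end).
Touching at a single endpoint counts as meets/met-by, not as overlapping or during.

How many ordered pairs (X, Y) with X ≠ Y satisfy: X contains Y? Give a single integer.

Checking all 56 ordered pairs for relation 'contains'; matching pairs in alphabetical order:
(job1, job8): job1 contains job8 ✓
(job7, job4): job7 contains job4 ✓
Count: 2.

2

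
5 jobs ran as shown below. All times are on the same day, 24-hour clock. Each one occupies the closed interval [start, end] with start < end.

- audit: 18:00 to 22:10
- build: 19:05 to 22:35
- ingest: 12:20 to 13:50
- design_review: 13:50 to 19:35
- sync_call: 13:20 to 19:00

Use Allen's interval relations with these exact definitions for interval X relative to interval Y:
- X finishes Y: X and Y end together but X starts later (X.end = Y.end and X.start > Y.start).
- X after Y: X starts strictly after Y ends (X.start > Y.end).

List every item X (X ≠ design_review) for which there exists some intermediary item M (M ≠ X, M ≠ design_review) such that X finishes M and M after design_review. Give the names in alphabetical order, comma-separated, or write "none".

Target design_review = [13:50, 19:35].
Intermediaries M with M after design_review: none.
Union: none.

none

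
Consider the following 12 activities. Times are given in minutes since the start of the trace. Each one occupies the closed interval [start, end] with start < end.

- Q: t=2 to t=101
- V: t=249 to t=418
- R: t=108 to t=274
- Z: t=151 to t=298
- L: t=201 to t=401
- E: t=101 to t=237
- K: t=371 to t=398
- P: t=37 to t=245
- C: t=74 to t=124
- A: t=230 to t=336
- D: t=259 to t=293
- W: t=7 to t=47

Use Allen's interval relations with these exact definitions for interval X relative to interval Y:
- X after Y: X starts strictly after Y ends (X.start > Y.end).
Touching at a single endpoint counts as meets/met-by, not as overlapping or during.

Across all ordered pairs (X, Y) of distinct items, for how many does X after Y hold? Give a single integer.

32

Checking all 132 ordered pairs for relation 'after'; matching pairs in alphabetical order:
(A, C): A after C ✓
(A, Q): A after Q ✓
(A, W): A after W ✓
(C, W): C after W ✓
(D, C): D after C ✓
(D, E): D after E ✓
(D, P): D after P ✓
(D, Q): D after Q ✓
(D, W): D after W ✓
(E, W): E after W ✓
(K, A): K after A ✓
(K, C): K after C ✓
(K, D): K after D ✓
(K, E): K after E ✓
(K, P): K after P ✓
(K, Q): K after Q ✓
(K, R): K after R ✓
(K, W): K after W ✓
(K, Z): K after Z ✓
(L, C): L after C ✓
(L, Q): L after Q ✓
(L, W): L after W ✓
(R, Q): R after Q ✓
(R, W): R after W ✓
... plus 8 further pairs not listed.
Count: 32.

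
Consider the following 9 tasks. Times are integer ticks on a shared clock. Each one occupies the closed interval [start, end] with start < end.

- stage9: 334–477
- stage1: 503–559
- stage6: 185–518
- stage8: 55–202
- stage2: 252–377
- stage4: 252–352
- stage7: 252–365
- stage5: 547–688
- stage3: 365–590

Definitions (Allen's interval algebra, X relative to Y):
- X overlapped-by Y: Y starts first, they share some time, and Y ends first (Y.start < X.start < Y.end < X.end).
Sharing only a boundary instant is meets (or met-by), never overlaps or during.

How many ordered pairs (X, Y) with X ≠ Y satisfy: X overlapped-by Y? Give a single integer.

10

Checking all 72 ordered pairs for relation 'overlapped-by'; matching pairs in alphabetical order:
(stage1, stage6): stage1 overlapped-by stage6 ✓
(stage3, stage2): stage3 overlapped-by stage2 ✓
(stage3, stage6): stage3 overlapped-by stage6 ✓
(stage3, stage9): stage3 overlapped-by stage9 ✓
(stage5, stage1): stage5 overlapped-by stage1 ✓
(stage5, stage3): stage5 overlapped-by stage3 ✓
(stage6, stage8): stage6 overlapped-by stage8 ✓
(stage9, stage2): stage9 overlapped-by stage2 ✓
(stage9, stage4): stage9 overlapped-by stage4 ✓
(stage9, stage7): stage9 overlapped-by stage7 ✓
Count: 10.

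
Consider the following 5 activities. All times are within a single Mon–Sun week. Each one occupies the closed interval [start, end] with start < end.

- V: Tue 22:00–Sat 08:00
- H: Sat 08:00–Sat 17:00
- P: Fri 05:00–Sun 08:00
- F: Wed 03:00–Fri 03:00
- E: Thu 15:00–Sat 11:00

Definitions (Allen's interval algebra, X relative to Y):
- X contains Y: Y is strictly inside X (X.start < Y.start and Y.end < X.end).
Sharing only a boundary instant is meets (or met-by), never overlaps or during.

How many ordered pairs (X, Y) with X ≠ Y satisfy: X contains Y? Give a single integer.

2

Checking all 20 ordered pairs for relation 'contains'; matching pairs in alphabetical order:
(P, H): P contains H ✓
(V, F): V contains F ✓
Count: 2.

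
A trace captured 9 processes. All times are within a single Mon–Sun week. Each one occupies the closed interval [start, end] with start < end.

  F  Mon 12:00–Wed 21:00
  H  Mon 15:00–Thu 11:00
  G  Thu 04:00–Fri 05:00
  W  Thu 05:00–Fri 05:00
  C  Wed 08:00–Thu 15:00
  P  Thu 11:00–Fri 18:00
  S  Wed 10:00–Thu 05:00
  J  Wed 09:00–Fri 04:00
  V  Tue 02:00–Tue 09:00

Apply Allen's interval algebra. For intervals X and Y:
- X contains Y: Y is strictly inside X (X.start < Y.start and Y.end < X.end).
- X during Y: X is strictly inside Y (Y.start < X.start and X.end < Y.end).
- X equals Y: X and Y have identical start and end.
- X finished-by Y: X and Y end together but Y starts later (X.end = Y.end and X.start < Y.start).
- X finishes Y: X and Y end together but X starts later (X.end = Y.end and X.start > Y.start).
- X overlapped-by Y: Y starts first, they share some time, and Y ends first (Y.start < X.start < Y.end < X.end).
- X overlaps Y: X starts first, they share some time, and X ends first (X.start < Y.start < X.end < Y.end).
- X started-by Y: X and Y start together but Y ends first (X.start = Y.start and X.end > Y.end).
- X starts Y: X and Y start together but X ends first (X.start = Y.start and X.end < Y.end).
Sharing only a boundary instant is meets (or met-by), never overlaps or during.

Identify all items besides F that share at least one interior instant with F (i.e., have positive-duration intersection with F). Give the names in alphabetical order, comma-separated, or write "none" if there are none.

C, H, J, S, V

Target F = [Mon 12:00, Wed 21:00].
C [Wed 08:00, Thu 15:00] → overlapped-by → yes.
G [Thu 04:00, Fri 05:00] → after → no.
H [Mon 15:00, Thu 11:00] → overlapped-by → yes.
J [Wed 09:00, Fri 04:00] → overlapped-by → yes.
P [Thu 11:00, Fri 18:00] → after → no.
S [Wed 10:00, Thu 05:00] → overlapped-by → yes.
V [Tue 02:00, Tue 09:00] → during → yes.
W [Thu 05:00, Fri 05:00] → after → no.
Result: C, H, J, S, V.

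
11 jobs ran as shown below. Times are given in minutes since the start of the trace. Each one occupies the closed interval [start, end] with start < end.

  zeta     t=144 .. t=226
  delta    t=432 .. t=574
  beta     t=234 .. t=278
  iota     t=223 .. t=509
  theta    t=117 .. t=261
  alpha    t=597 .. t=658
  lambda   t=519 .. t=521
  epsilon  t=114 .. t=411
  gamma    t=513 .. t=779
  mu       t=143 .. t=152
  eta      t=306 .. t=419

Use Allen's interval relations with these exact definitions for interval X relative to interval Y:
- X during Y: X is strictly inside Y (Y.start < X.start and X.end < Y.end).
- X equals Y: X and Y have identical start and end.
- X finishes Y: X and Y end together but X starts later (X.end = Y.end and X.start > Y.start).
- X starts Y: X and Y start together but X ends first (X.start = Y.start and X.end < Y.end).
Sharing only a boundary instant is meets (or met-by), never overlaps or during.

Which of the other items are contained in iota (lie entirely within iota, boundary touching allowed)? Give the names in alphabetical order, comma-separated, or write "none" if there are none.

beta, eta

Target iota = [t=223, t=509].
alpha [t=597, t=658] → after → no.
beta [t=234, t=278] → during → yes.
delta [t=432, t=574] → overlapped-by → no.
epsilon [t=114, t=411] → overlaps → no.
eta [t=306, t=419] → during → yes.
gamma [t=513, t=779] → after → no.
lambda [t=519, t=521] → after → no.
mu [t=143, t=152] → before → no.
theta [t=117, t=261] → overlaps → no.
zeta [t=144, t=226] → overlaps → no.
Result: beta, eta.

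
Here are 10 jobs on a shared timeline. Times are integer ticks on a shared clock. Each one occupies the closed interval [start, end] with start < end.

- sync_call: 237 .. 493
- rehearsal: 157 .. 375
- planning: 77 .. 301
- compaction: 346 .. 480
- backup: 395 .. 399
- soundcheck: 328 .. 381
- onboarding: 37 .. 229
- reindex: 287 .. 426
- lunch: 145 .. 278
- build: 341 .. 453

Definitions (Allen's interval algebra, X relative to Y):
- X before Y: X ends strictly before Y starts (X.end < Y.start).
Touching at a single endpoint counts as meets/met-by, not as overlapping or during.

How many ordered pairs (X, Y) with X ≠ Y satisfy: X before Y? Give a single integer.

Checking all 90 ordered pairs for relation 'before'; matching pairs in alphabetical order:
(lunch, backup): lunch before backup ✓
(lunch, build): lunch before build ✓
(lunch, compaction): lunch before compaction ✓
(lunch, reindex): lunch before reindex ✓
(lunch, soundcheck): lunch before soundcheck ✓
(onboarding, backup): onboarding before backup ✓
(onboarding, build): onboarding before build ✓
(onboarding, compaction): onboarding before compaction ✓
(onboarding, reindex): onboarding before reindex ✓
(onboarding, soundcheck): onboarding before soundcheck ✓
(onboarding, sync_call): onboarding before sync_call ✓
(planning, backup): planning before backup ✓
(planning, build): planning before build ✓
(planning, compaction): planning before compaction ✓
(planning, soundcheck): planning before soundcheck ✓
(rehearsal, backup): rehearsal before backup ✓
(soundcheck, backup): soundcheck before backup ✓
Count: 17.

17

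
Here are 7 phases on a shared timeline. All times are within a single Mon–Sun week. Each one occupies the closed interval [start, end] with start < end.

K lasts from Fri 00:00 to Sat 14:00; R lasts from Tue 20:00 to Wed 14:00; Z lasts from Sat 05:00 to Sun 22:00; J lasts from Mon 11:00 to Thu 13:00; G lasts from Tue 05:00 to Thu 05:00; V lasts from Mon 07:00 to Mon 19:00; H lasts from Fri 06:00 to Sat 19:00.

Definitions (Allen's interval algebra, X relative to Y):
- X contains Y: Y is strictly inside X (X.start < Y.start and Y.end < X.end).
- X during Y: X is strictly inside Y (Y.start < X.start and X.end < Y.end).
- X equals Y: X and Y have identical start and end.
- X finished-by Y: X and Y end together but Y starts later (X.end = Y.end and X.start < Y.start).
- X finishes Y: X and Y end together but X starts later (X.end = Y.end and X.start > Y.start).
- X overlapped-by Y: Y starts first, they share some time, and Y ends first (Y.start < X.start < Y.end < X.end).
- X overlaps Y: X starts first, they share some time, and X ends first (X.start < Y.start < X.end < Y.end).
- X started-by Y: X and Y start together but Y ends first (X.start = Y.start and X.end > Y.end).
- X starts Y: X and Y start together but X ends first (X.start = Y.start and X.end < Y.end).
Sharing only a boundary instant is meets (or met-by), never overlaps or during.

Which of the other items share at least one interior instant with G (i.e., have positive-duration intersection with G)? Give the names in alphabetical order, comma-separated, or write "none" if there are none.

J, R

Target G = [Tue 05:00, Thu 05:00].
H [Fri 06:00, Sat 19:00] → after → no.
J [Mon 11:00, Thu 13:00] → contains → yes.
K [Fri 00:00, Sat 14:00] → after → no.
R [Tue 20:00, Wed 14:00] → during → yes.
V [Mon 07:00, Mon 19:00] → before → no.
Z [Sat 05:00, Sun 22:00] → after → no.
Result: J, R.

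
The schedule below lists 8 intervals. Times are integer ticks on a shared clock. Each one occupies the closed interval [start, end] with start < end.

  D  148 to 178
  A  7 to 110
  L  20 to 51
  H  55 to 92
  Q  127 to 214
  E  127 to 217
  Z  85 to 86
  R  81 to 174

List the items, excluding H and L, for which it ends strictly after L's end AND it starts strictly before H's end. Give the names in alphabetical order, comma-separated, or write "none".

A, R, Z

Conditions: its end is strictly after L's end (X.end > 51) AND its start is strictly before H's end (X.start < 92).
A: end 110 > 51? ✓; start 7 < 92? ✓ → yes.
D: end 178 > 51? ✓; start 148 < 92? ✗ → no.
E: end 217 > 51? ✓; start 127 < 92? ✗ → no.
Q: end 214 > 51? ✓; start 127 < 92? ✗ → no.
R: end 174 > 51? ✓; start 81 < 92? ✓ → yes.
Z: end 86 > 51? ✓; start 85 < 92? ✓ → yes.
Result: A, R, Z.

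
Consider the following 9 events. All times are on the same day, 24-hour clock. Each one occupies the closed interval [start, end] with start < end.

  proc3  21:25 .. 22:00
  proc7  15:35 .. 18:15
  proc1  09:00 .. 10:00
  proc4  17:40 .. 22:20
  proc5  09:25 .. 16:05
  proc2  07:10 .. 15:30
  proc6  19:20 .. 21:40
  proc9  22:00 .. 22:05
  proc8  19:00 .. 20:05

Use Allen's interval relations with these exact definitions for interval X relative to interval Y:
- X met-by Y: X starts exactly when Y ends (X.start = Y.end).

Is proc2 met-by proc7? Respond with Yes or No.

No

proc2 = [07:10, 15:30], proc7 = [15:35, 18:15].
Actual relation of proc2 to proc7: before.
Asked whether 'met-by' holds → No.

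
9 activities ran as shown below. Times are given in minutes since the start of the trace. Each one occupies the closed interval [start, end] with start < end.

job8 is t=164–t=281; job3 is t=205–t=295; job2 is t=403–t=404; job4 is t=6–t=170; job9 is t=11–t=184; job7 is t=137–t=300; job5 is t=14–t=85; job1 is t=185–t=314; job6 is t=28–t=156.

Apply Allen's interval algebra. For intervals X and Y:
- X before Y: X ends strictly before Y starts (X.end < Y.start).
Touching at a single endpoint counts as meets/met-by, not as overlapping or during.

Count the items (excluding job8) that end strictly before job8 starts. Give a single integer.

2

Target job8 = [t=164, t=281].
job1 [t=185, t=314] → overlapped-by → no.
job2 [t=403, t=404] → after → no.
job3 [t=205, t=295] → overlapped-by → no.
job4 [t=6, t=170] → overlaps → no.
job5 [t=14, t=85] → before → counts.
job6 [t=28, t=156] → before → counts.
job7 [t=137, t=300] → contains → no.
job9 [t=11, t=184] → overlaps → no.
Total: 2.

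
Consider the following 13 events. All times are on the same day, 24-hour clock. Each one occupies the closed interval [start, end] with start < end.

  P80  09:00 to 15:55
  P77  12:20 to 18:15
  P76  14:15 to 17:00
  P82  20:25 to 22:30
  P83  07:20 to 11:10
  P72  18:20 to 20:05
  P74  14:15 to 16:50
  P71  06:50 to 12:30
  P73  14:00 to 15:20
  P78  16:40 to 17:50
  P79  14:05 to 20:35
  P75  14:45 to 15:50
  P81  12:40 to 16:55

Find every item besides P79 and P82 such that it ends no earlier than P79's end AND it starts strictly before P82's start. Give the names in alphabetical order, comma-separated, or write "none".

Conditions: its end is no earlier than P79's end (X.end >= 20:35) AND its start is strictly before P82's start (X.start < 20:25).
P71: end 12:30 >= 20:35? ✗; start 06:50 < 20:25? ✓ → no.
P72: end 20:05 >= 20:35? ✗; start 18:20 < 20:25? ✓ → no.
P73: end 15:20 >= 20:35? ✗; start 14:00 < 20:25? ✓ → no.
P74: end 16:50 >= 20:35? ✗; start 14:15 < 20:25? ✓ → no.
P75: end 15:50 >= 20:35? ✗; start 14:45 < 20:25? ✓ → no.
P76: end 17:00 >= 20:35? ✗; start 14:15 < 20:25? ✓ → no.
P77: end 18:15 >= 20:35? ✗; start 12:20 < 20:25? ✓ → no.
P78: end 17:50 >= 20:35? ✗; start 16:40 < 20:25? ✓ → no.
P80: end 15:55 >= 20:35? ✗; start 09:00 < 20:25? ✓ → no.
P81: end 16:55 >= 20:35? ✗; start 12:40 < 20:25? ✓ → no.
P83: end 11:10 >= 20:35? ✗; start 07:20 < 20:25? ✓ → no.
Result: none.

none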